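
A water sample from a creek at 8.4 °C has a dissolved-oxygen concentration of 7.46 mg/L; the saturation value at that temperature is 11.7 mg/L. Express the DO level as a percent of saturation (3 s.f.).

% saturation = C/C_s × 100 = 7.46/11.7 × 100 = 63.8 %.

63.8 % saturation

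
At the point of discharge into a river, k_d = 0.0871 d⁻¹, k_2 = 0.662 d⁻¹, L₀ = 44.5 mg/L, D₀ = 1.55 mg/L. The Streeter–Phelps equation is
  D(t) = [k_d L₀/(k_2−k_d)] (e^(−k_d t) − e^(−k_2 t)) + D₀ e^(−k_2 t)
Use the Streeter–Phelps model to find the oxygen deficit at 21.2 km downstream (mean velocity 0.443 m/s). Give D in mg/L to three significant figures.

Travel time t = x/v = 21.2 km / (0.443 m/s) = 21200 m / 0.443 m/s = 47860 s = 0.5539 d.
k_d L₀/(k_2−k_d) = 0.0871×44.5/(0.662−0.0871) = 3.876/0.5749 = 6.742 mg/L.
e^(−k_d t) = e^(−0.0871×0.5539) = 0.9529; e^(−k_2 t) = e^(−0.662×0.5539) = 0.6930.
D = 6.742 × (0.9529 − 0.6930) + 1.55 × 0.6930 = 1.752 + 1.074 = 2.826 mg/L.

D ≈ 2.83 mg/L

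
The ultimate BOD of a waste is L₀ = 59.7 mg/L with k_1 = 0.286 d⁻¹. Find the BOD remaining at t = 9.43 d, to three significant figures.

L_t = L₀ e^(−k_1 t) = 59.7 × e^(−0.286×9.43) = 59.7 × 0.06741 = 4.024 mg/L.

L ≈ 4.02 mg/L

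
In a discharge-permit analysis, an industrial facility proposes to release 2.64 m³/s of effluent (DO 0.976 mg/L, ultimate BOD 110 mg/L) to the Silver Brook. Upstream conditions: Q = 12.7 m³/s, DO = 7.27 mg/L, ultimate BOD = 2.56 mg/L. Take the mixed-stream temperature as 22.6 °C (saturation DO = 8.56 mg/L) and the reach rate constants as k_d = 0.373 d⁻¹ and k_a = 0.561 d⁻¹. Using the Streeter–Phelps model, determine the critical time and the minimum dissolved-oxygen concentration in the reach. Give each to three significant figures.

Mixed DO = (12.7×7.27 + 2.64×0.976)/(12.7+2.64) = 94.91/15.34 = 6.187 mg/L.
Mixed L₀ = (12.7×2.56 + 2.64×110)/(15.34) = 322.9/15.34 = 21.05 mg/L.
Initial deficit D₀ = C_s − DO₀ = 8.56 − 6.187 = 2.373 mg/L.
t_c = (1/0.1880) ln[(0.561/0.373)(1 − 2.373×0.1880/(0.373×21.05))] = 5.319 × ln(1.419) = 1.860 d.
D_c = (0.373/0.561) × 21.05 × e^(−0.373×1.860) = 0.6649 × 21.05 × 0.4997 = 6.994 mg/L.
Minimum DO = 8.56 − 6.994 = 1.566 mg/L.

t_c ≈ 1.86 d; minimum DO ≈ 1.57 mg/L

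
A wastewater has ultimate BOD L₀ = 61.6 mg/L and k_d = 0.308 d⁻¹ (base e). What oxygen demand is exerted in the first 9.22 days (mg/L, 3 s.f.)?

y ≈ 58.0 mg/L

y_t = L₀(1 − e^(−k_d t)) = 61.6 × (1 − e^(−0.308×9.22))
= 61.6 × (1 − 0.05844) = 61.6 × 0.9416 = 58.00 mg/L.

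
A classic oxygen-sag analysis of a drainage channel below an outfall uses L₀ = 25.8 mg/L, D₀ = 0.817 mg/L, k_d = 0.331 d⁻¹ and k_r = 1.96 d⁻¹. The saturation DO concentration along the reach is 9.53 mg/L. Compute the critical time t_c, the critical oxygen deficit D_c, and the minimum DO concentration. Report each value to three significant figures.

t_c = [1/(k_r−k_d)] ln[(k_r/k_d)(1 − D₀(k_r−k_d)/(k_d L₀))]
= [1/(1.96−0.331)] ln[(1.96/0.331)(1 − 0.817×1.629/(0.331×25.8))]
= (1/1.629) ln[5.921 × 0.8442] = 0.6139 × ln(4.999) = 0.6139 × 1.609 = 0.9878 d.
L(t_c) = L₀ e^(−k_d t_c) = 25.8 × 0.7211 = 18.60 mg/L, and at the critical point k_r D_c = k_d L, so D_c = (0.331/1.96) × 18.60 = 3.142 mg/L.
Minimum DO = C_s − D_c = 9.53 − 3.142 = 6.388 mg/L.

t_c ≈ 0.988 d; D_c ≈ 3.14 mg/L; min DO ≈ 6.39 mg/L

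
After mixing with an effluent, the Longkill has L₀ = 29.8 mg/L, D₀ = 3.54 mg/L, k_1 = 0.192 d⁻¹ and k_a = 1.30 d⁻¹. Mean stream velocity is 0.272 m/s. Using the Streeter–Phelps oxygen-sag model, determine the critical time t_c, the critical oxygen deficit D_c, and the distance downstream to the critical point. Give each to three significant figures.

With k_a/k_1 = 6.771 and 1 − D₀(k_a−k_1)/(k_1 L₀) = 0.3145,
t_c = ln(6.771 × 0.3145) / (1.30 − 0.192) = ln(2.129) / 1.108 = 0.7558/1.108 = 0.6821 d.
L(t_c) = L₀ e^(−k_1 t_c) = 29.8 × 0.8773 = 26.14 mg/L, and at the critical point k_a D_c = k_1 L, so D_c = (0.192/1.30) × 26.14 = 3.861 mg/L.
x_c = v t_c = 0.272 m/s × 0.6821 d × 86400 s/d = 16030 m ≈ 16.0 km.

t_c ≈ 0.682 d; D_c ≈ 3.86 mg/L; x_c ≈ 16.0 km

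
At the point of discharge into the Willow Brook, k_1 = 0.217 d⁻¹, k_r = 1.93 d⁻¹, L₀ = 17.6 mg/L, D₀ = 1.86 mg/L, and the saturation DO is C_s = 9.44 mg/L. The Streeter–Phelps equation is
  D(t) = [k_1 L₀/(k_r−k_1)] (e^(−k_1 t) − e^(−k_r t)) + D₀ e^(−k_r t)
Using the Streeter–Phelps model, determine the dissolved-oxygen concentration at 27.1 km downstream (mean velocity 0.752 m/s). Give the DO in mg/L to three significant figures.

Travel time t = x/v = 27.1 km / (0.752 m/s) = 27100 m / 0.752 m/s = 36040 s = 0.4171 d.
k_1 L₀/(k_r−k_1) = 0.217×17.6/(1.93−0.217) = 3.819/1.713 = 2.230 mg/L.
e^(−k_1 t) = e^(−0.217×0.4171) = 0.9135; e^(−k_r t) = e^(−1.93×0.4171) = 0.4471.
D = 2.230 × (0.9135 − 0.4471) + 1.86 × 0.4471 = 1.040 + 0.8316 = 1.871 mg/L.
DO = C_s − D = 9.44 − 1.871 = 7.569 mg/L.

DO ≈ 7.57 mg/L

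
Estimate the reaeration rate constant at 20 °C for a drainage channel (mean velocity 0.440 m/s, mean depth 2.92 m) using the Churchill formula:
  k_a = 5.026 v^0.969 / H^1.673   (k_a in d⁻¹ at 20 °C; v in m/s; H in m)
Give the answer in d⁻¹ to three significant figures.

k_a ≈ 0.378 d⁻¹

k_a = 5.026 × 0.440^0.969 / 2.92^1.673 = 5.026 × 0.4513 / 6.006 = 0.3777 d⁻¹.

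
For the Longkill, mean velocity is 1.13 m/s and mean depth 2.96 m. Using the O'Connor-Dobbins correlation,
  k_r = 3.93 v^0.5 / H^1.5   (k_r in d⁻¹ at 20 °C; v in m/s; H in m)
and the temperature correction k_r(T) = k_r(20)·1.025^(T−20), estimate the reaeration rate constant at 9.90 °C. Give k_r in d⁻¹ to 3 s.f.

k_r ≈ 0.639 d⁻¹

k_r(20) = 3.93 × 1.13^0.5 / 2.96^1.5 = 3.93 × 1.063 / 5.093 = 0.8203 d⁻¹.
k_r(9.90) = 0.8203 × 1.025^(9.90−20) = 0.8203 × 0.7793 = 0.6393 d⁻¹.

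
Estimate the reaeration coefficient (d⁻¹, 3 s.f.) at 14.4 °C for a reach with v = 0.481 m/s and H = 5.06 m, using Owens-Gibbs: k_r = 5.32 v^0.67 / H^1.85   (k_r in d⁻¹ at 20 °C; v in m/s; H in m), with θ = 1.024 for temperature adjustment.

k_r(20) = 5.32 × 0.481^0.67 / 5.06^1.85 = 5.32 × 0.6124 / 20.08 = 0.1623 d⁻¹.
k_r(14.4) = 0.1623 × 1.024^(14.4−20) = 0.1623 × 0.8756 = 0.1421 d⁻¹.

k_r ≈ 0.142 d⁻¹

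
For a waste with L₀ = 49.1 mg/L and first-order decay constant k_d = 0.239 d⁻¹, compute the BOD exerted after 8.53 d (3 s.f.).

y_t = L₀(1 − e^(−k_d t)) = 49.1 × (1 − e^(−0.239×8.53))
= 49.1 × (1 − 0.1302) = 49.1 × 0.8698 = 42.71 mg/L.

y ≈ 42.7 mg/L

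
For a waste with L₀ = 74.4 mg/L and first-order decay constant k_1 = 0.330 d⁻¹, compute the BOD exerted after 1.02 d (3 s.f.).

y_t = L₀(1 − e^(−k_1 t)) = 74.4 × (1 − e^(−0.330×1.02))
= 74.4 × (1 − 0.7142) = 74.4 × 0.2858 = 21.26 mg/L.

y ≈ 21.3 mg/L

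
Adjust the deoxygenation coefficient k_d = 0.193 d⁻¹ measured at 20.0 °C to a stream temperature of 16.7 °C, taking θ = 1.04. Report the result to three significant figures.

k_d(T₂) = k_d(T₁) · θ^(T₂−T₁) = 0.193 × 1.04^(16.7−20.0)
= 0.193 × 1.04^-3.30 = 0.193 × 0.8786 = 0.1696 d⁻¹.

k_d ≈ 0.170 d⁻¹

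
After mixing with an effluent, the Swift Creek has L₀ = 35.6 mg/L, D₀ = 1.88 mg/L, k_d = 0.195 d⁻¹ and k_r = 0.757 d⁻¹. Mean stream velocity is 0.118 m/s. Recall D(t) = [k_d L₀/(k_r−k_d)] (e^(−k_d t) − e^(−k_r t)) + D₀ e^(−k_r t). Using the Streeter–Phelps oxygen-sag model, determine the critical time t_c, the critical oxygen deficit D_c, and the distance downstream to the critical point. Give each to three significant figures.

t_c ≈ 2.12 d; D_c ≈ 6.07 mg/L; x_c ≈ 21.6 km

With k_r/k_d = 3.882 and 1 − D₀(k_r−k_d)/(k_d L₀) = 0.8478,
t_c = ln(3.882 × 0.8478) / (0.757 − 0.195) = ln(3.291) / 0.5620 = 1.191/0.5620 = 2.120 d.
D_c = (k_d/k_r) L₀ e^(−k_d t_c) = (0.195/0.757) × 35.6 × e^(−0.195×2.120) = 0.2576 × 35.6 × 0.6614 = 6.066 mg/L.
x_c = v t_c = 0.118 m/s × 2.120 d × 86400 s/d = 21610 m ≈ 21.6 km.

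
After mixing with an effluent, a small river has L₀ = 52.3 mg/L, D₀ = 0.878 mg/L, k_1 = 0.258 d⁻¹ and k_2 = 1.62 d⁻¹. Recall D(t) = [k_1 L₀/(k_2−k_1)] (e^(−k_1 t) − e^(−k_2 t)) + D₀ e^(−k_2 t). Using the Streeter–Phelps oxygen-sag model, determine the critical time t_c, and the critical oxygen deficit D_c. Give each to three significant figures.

With k_2/k_1 = 6.279 and 1 − D₀(k_2−k_1)/(k_1 L₀) = 0.9114,
t_c = ln(6.279 × 0.9114) / (1.62 − 0.258) = ln(5.723) / 1.362 = 1.744/1.362 = 1.281 d.
L(t_c) = L₀ e^(−k_1 t_c) = 52.3 × 0.7186 = 37.58 mg/L, and at the critical point k_2 D_c = k_1 L, so D_c = (0.258/1.62) × 37.58 = 5.985 mg/L.

t_c ≈ 1.28 d; D_c ≈ 5.99 mg/L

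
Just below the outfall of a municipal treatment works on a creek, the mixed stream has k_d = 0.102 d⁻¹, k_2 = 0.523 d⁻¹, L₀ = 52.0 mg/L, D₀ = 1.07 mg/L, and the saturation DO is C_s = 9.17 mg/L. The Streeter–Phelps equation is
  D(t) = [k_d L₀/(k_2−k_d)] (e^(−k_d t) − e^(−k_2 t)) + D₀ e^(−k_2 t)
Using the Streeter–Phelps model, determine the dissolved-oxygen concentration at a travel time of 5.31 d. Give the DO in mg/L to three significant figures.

k_d L₀/(k_2−k_d) = 0.102×52.0/(0.523−0.102) = 5.304/0.4210 = 12.60 mg/L.
e^(−k_d t) = e^(−0.102×5.310) = 0.5818; e^(−k_2 t) = e^(−0.523×5.310) = 0.06222.
D = 12.60 × (0.5818 − 0.06222) + 1.07 × 0.06222 = 6.546 + 0.06657 = 6.613 mg/L.
DO = C_s − D = 9.17 − 6.613 = 2.557 mg/L.

DO ≈ 2.56 mg/L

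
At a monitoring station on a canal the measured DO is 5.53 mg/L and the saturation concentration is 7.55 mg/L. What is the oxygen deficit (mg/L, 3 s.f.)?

D = C_s − C = 7.55 − 5.53 = 2.02 mg/L.

D ≈ 2.02 mg/L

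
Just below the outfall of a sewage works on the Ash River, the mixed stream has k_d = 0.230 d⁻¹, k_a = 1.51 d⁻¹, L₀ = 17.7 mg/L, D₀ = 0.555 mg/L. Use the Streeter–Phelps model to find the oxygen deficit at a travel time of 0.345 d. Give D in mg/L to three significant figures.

k_d L₀/(k_a−k_d) = 0.230×17.7/(1.51−0.230) = 4.071/1.280 = 3.180 mg/L.
e^(−k_d t) = e^(−0.230×0.3450) = 0.9237; e^(−k_a t) = e^(−1.51×0.3450) = 0.5940.
D = 3.180 × (0.9237 − 0.5940) + 0.555 × 0.5940 = 1.049 + 0.3296 = 1.378 mg/L.

D ≈ 1.38 mg/L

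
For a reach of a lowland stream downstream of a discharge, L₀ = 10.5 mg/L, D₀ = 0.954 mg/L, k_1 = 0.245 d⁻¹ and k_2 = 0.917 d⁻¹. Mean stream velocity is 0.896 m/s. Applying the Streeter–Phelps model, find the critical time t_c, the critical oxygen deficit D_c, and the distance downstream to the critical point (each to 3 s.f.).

With k_2/k_1 = 3.743 and 1 − D₀(k_2−k_1)/(k_1 L₀) = 0.7508,
t_c = ln(3.743 × 0.7508) / (0.917 − 0.245) = ln(2.810) / 0.6720 = 1.033/0.6720 = 1.538 d.
D_c = (k_1/k_2) L₀ e^(−k_1 t_c) = (0.245/0.917) × 10.5 × e^(−0.245×1.538) = 0.2672 × 10.5 × 0.6861 = 1.925 mg/L.
x_c = v t_c = 0.896 m/s × 1.538 d × 86400 s/d = 119000 m ≈ 119 km.

t_c ≈ 1.54 d; D_c ≈ 1.92 mg/L; x_c ≈ 119 km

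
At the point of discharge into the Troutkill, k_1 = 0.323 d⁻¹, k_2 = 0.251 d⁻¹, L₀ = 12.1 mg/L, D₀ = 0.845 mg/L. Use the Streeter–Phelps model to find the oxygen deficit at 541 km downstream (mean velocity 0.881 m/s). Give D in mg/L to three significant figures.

Travel time t = x/v = 541 km / (0.881 m/s) = 541000 m / 0.881 m/s = 614100 s = 7.107 d.
k_1 L₀/(k_2−k_1) = 0.323×12.1/(0.251−0.323) = 3.908/-0.07200 = -54.28 mg/L.
e^(−k_1 t) = e^(−0.323×7.107) = 0.1007; e^(−k_2 t) = e^(−0.251×7.107) = 0.1680.
D = -54.28 × (0.1007 − 0.1680) + 0.845 × 0.1680 = 3.652 + 0.1419 = 3.794 mg/L.

D ≈ 3.79 mg/L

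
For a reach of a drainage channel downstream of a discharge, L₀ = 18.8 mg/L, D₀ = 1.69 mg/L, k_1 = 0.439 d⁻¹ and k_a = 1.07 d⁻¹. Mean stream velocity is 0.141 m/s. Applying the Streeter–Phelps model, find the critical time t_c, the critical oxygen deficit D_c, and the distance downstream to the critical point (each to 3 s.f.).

t_c ≈ 1.19 d; D_c ≈ 4.57 mg/L; x_c ≈ 14.5 km

With k_a/k_1 = 2.437 and 1 − D₀(k_a−k_1)/(k_1 L₀) = 0.8708,
t_c = ln(2.437 × 0.8708) / (1.07 − 0.439) = ln(2.122) / 0.6310 = 0.7526/0.6310 = 1.193 d.
D_c = (k_1/k_a) L₀ e^(−k_1 t_c) = (0.439/1.07) × 18.8 × e^(−0.439×1.193) = 0.4103 × 18.8 × 0.5924 = 4.569 mg/L.
x_c = v t_c = 0.141 m/s × 1.193 d × 86400 s/d = 14530 m ≈ 14.5 km.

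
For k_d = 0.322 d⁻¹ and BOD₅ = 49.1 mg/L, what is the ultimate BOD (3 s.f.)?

BOD₅ = L₀(1 − e^(−5k_d)) ⇒ L₀ = BOD₅ / (1 − e^(−5×0.322))
= 49.1 / (1 − 0.1999) = 49.1 / 0.8001 = 61.37 mg/L.

L₀ ≈ 61.4 mg/L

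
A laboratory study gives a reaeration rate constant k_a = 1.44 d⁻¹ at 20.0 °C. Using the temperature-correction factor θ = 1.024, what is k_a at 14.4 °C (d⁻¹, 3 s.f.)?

k_a(T₂) = k_a(T₁) · θ^(T₂−T₁) = 1.44 × 1.024^(14.4−20.0)
= 1.44 × 1.024^-5.60 = 1.44 × 0.8756 = 1.261 d⁻¹.

k_a ≈ 1.26 d⁻¹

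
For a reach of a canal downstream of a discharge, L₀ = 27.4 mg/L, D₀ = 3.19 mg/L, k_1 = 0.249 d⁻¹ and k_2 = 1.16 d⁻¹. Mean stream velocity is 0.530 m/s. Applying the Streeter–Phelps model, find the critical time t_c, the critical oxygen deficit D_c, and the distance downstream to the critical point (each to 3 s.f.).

With k_2/k_1 = 4.659 and 1 − D₀(k_2−k_1)/(k_1 L₀) = 0.5740,
t_c = ln(4.659 × 0.5740) / (1.16 − 0.249) = ln(2.674) / 0.9110 = 0.9837/0.9110 = 1.080 d.
L(t_c) = L₀ e^(−k_1 t_c) = 27.4 × 0.7642 = 20.94 mg/L, and at the critical point k_2 D_c = k_1 L, so D_c = (0.249/1.16) × 20.94 = 4.495 mg/L.
x_c = v t_c = 0.530 m/s × 1.080 d × 86400 s/d = 49450 m ≈ 49.4 km.

t_c ≈ 1.08 d; D_c ≈ 4.49 mg/L; x_c ≈ 49.4 km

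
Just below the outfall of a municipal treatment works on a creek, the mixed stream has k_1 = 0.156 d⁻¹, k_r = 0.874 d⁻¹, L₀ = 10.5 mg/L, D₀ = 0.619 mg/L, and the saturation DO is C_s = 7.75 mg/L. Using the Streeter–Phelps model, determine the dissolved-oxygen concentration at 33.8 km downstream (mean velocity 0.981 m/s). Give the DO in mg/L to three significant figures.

Travel time t = x/v = 33.8 km / (0.981 m/s) = 33800 m / 0.981 m/s = 34450 s = 0.3988 d.
k_1 L₀/(k_r−k_1) = 0.156×10.5/(0.874−0.156) = 1.638/0.7180 = 2.281 mg/L.
e^(−k_1 t) = e^(−0.156×0.3988) = 0.9397; e^(−k_r t) = e^(−0.874×0.3988) = 0.7057.
D = 2.281 × (0.9397 − 0.7057) + 0.619 × 0.7057 = 0.5338 + 0.4368 = 0.9706 mg/L.
DO = C_s − D = 7.75 − 0.9706 = 6.779 mg/L.

DO ≈ 6.78 mg/L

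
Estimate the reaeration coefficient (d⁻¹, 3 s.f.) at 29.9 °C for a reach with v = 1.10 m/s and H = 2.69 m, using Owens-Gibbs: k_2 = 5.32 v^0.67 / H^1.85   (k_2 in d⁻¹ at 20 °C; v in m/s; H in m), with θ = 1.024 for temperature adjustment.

k_2 ≈ 1.15 d⁻¹

k_2(20) = 5.32 × 1.10^0.67 / 2.69^1.85 = 5.32 × 1.066 / 6.238 = 0.9091 d⁻¹.
k_2(29.9) = 0.9091 × 1.024^(29.9−20) = 0.9091 × 1.265 = 1.150 d⁻¹.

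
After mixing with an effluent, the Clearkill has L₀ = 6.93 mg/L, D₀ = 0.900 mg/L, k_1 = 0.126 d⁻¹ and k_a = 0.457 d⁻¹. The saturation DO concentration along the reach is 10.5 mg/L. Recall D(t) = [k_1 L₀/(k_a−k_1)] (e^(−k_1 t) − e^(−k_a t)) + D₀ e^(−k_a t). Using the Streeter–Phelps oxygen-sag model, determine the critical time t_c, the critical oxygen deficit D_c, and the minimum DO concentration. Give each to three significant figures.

t_c ≈ 2.63 d; D_c ≈ 1.37 mg/L; min DO ≈ 9.13 mg/L

At the critical point dD/dt = 0, so k_1 L₀ e^(−k_1 t) = k_a D. Substituting D(t) from the Streeter–Phelps equation and solving for t gives
t_c = ln[(k_a/k_1)(1 − D₀(k_a−k_1)/(k_1 L₀))] / (k_a−k_1).
Here k_a−k_1 = 0.3310 d⁻¹ and 1 − D₀(k_a−k_1)/(k_1 L₀) = 1 − 0.900×0.3310/(0.126×6.93) = 0.6588, so
t_c = ln(3.627 × 0.6588) / 0.3310 = 0.8711 / 0.3310 = 2.632 d.
L(t_c) = L₀ e^(−k_1 t_c) = 6.93 × 0.7178 = 4.974 mg/L, and at the critical point k_a D_c = k_1 L, so D_c = (0.126/0.457) × 4.974 = 1.371 mg/L.
Minimum DO = C_s − D_c = 10.5 − 1.371 = 9.129 mg/L.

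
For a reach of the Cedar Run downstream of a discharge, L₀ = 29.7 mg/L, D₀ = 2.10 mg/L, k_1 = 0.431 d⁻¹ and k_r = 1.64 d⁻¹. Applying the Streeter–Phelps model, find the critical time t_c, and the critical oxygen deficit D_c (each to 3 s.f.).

At the critical point dD/dt = 0, so k_1 L₀ e^(−k_1 t) = k_r D. Substituting D(t) from the Streeter–Phelps equation and solving for t gives
t_c = ln[(k_r/k_1)(1 − D₀(k_r−k_1)/(k_1 L₀))] / (k_r−k_1).
Here k_r−k_1 = 1.209 d⁻¹ and 1 − D₀(k_r−k_1)/(k_1 L₀) = 1 − 2.10×1.209/(0.431×29.7) = 0.8017, so
t_c = ln(3.805 × 0.8017) / 1.209 = 1.115 / 1.209 = 0.9225 d.
L(t_c) = L₀ e^(−k_1 t_c) = 29.7 × 0.6719 = 19.96 mg/L, and at the critical point k_r D_c = k_1 L, so D_c = (0.431/1.64) × 19.96 = 5.245 mg/L.

t_c ≈ 0.922 d; D_c ≈ 5.24 mg/L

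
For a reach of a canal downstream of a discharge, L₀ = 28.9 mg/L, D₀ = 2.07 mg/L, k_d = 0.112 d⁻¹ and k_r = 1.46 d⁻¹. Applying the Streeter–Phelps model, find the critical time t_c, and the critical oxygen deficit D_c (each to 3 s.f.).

At the critical point dD/dt = 0, so k_d L₀ e^(−k_d t) = k_r D. Substituting D(t) from the Streeter–Phelps equation and solving for t gives
t_c = ln[(k_r/k_d)(1 − D₀(k_r−k_d)/(k_d L₀))] / (k_r−k_d).
Here k_r−k_d = 1.348 d⁻¹ and 1 − D₀(k_r−k_d)/(k_d L₀) = 1 − 2.07×1.348/(0.112×28.9) = 0.1379, so
t_c = ln(13.04 × 0.1379) / 1.348 = 0.5867 / 1.348 = 0.4352 d.
D_c = (k_d/k_r) L₀ e^(−k_d t_c) = (0.112/1.46) × 28.9 × e^(−0.112×0.4352) = 0.07671 × 28.9 × 0.9524 = 2.112 mg/L.

t_c ≈ 0.435 d; D_c ≈ 2.11 mg/L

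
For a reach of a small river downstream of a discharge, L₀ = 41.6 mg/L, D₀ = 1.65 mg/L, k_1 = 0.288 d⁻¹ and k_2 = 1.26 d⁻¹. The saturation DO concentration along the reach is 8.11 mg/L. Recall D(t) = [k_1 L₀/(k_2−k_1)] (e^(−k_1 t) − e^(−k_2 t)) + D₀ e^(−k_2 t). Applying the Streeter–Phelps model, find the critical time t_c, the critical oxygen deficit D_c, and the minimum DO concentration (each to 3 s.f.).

t_c ≈ 1.37 d; D_c ≈ 6.41 mg/L; min DO ≈ 1.70 mg/L

t_c = [1/(k_2−k_1)] ln[(k_2/k_1)(1 − D₀(k_2−k_1)/(k_1 L₀))]
= [1/(1.26−0.288)] ln[(1.26/0.288)(1 − 1.65×0.9720/(0.288×41.6))]
= (1/0.9720) ln[4.375 × 0.8661] = 1.029 × ln(3.789) = 1.029 × 1.332 = 1.371 d.
D_c = (k_1/k_2) L₀ e^(−k_1 t_c) = (0.288/1.26) × 41.6 × e^(−0.288×1.371) = 0.2286 × 41.6 × 0.6739 = 6.408 mg/L.
Minimum DO = C_s − D_c = 8.11 − 6.408 = 1.702 mg/L.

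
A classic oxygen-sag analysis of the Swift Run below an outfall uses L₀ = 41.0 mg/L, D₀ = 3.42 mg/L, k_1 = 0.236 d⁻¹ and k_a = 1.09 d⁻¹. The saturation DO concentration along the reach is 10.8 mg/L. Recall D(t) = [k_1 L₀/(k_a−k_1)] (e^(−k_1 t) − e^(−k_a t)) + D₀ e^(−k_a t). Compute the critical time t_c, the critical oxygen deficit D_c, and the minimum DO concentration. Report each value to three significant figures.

t_c ≈ 1.37 d; D_c ≈ 6.42 mg/L; min DO ≈ 4.38 mg/L

t_c = [1/(k_a−k_1)] ln[(k_a/k_1)(1 − D₀(k_a−k_1)/(k_1 L₀))]
= [1/(1.09−0.236)] ln[(1.09/0.236)(1 − 3.42×0.8540/(0.236×41.0))]
= (1/0.8540) ln[4.619 × 0.6982] = 1.171 × ln(3.225) = 1.171 × 1.171 = 1.371 d.
D_c = (k_1/k_a) L₀ e^(−k_1 t_c) = (0.236/1.09) × 41.0 × e^(−0.236×1.371) = 0.2165 × 41.0 × 0.7236 = 6.423 mg/L.
Minimum DO = C_s − D_c = 10.8 − 6.423 = 4.377 mg/L.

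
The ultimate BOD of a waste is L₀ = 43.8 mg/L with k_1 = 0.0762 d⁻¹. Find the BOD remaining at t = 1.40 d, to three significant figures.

L ≈ 39.4 mg/L

L_t = L₀ e^(−k_1 t) = 43.8 × e^(−0.0762×1.40) = 43.8 × 0.8988 = 39.37 mg/L.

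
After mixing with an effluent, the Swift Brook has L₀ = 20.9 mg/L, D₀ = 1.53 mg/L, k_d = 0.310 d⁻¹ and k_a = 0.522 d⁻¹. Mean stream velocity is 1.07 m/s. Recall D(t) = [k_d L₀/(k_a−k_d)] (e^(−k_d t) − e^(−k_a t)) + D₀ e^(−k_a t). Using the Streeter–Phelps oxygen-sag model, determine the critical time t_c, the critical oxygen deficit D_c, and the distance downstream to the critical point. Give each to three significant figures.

t_c ≈ 2.22 d; D_c ≈ 6.24 mg/L; x_c ≈ 205 km

With k_a/k_d = 1.684 and 1 − D₀(k_a−k_d)/(k_d L₀) = 0.9499,
t_c = ln(1.684 × 0.9499) / (0.522 − 0.310) = ln(1.600) / 0.2120 = 0.4697/0.2120 = 2.216 d.
L(t_c) = L₀ e^(−k_d t_c) = 20.9 × 0.5031 = 10.52 mg/L, and at the critical point k_a D_c = k_d L, so D_c = (0.310/0.522) × 10.52 = 6.245 mg/L.
x_c = v t_c = 1.07 m/s × 2.216 d × 86400 s/d = 204800 m ≈ 205 km.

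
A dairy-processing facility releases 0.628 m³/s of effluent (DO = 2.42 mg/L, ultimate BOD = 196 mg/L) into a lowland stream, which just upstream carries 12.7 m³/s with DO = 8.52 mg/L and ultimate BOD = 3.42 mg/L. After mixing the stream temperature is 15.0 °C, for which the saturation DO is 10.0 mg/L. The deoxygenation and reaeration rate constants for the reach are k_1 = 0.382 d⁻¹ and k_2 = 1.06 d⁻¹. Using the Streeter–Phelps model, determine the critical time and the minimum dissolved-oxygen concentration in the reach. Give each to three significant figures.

Mixed DO = (12.7×8.52 + 0.628×2.42)/(12.7+0.628) = 109.7/13.33 = 8.233 mg/L.
Mixed L₀ = (12.7×3.42 + 0.628×196)/(13.33) = 166.5/13.33 = 12.49 mg/L.
Initial deficit D₀ = C_s − DO₀ = 10.0 − 8.233 = 1.767 mg/L.
t_c = (1/0.6780) ln[(1.06/0.382)(1 − 1.767×0.6780/(0.382×12.49))] = 1.475 × ln(2.078) = 1.079 d.
D_c = (0.382/1.06) × 12.49 × e^(−0.382×1.079) = 0.3604 × 12.49 × 0.6622 = 2.982 mg/L.
Minimum DO = 10.0 − 2.982 = 7.018 mg/L.

t_c ≈ 1.08 d; minimum DO ≈ 7.02 mg/L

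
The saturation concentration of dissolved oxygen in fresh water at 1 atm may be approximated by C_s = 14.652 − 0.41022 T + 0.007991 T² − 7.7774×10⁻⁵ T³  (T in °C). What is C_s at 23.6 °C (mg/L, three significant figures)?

C_s = 14.652 − 0.41022×23.6 + 0.007991×23.6² − 7.7774×10⁻⁵×23.6³ = 8.399 mg/L.

C_s ≈ 8.40 mg/L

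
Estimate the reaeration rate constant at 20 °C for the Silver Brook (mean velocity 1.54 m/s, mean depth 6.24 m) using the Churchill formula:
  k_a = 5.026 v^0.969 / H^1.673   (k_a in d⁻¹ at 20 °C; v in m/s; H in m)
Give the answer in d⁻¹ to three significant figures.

k_a ≈ 0.357 d⁻¹

k_a = 5.026 × 1.54^0.969 / 6.24^1.673 = 5.026 × 1.520 / 21.40 = 0.3569 d⁻¹.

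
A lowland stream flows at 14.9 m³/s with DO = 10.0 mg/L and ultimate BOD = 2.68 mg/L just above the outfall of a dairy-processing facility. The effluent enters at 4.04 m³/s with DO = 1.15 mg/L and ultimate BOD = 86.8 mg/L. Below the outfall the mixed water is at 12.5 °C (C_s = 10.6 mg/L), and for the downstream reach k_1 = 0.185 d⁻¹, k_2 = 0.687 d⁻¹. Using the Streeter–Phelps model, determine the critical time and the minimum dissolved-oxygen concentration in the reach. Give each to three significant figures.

Mixed DO = (14.9×10.0 + 4.04×1.15)/(14.9+4.04) = 153.6/18.94 = 8.112 mg/L.
Mixed L₀ = (14.9×2.68 + 4.04×86.8)/(18.94) = 390.6/18.94 = 20.62 mg/L.
Initial deficit D₀ = C_s − DO₀ = 10.6 − 8.112 = 2.488 mg/L.
t_c = (1/0.5020) ln[(0.687/0.185)(1 − 2.488×0.5020/(0.185×20.62))] = 1.992 × ln(2.498) = 1.824 d.
D_c = (0.185/0.687) × 20.62 × e^(−0.185×1.824) = 0.2693 × 20.62 × 0.7136 = 3.963 mg/L.
Minimum DO = 10.6 − 3.963 = 6.637 mg/L.

t_c ≈ 1.82 d; minimum DO ≈ 6.64 mg/L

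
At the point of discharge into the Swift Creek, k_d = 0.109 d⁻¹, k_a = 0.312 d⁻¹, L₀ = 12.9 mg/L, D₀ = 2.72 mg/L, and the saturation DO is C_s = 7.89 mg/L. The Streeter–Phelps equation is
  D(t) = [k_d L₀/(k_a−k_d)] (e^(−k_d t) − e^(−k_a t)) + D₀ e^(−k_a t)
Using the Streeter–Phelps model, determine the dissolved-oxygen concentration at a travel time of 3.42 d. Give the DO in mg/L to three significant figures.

DO ≈ 4.57 mg/L

k_d L₀/(k_a−k_d) = 0.109×12.9/(0.312−0.109) = 1.406/0.2030 = 6.927 mg/L.
e^(−k_d t) = e^(−0.109×3.420) = 0.6888; e^(−k_a t) = e^(−0.312×3.420) = 0.3440.
D = 6.927 × (0.6888 − 0.3440) + 2.72 × 0.3440 = 2.388 + 0.9357 = 3.324 mg/L.
DO = C_s − D = 7.89 − 3.324 = 4.566 mg/L.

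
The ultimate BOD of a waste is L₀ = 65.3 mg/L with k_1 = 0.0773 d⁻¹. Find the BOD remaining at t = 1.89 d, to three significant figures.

L_t = L₀ e^(−k_1 t) = 65.3 × e^(−0.0773×1.89) = 65.3 × 0.8641 = 56.42 mg/L.

L ≈ 56.4 mg/L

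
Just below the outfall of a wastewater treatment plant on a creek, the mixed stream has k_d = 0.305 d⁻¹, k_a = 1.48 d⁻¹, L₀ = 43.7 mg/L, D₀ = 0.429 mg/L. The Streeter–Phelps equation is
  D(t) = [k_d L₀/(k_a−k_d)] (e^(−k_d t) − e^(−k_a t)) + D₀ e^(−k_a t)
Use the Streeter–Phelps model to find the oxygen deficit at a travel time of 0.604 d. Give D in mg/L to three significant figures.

k_d L₀/(k_a−k_d) = 0.305×43.7/(1.48−0.305) = 13.33/1.175 = 11.34 mg/L.
e^(−k_d t) = e^(−0.305×0.6040) = 0.8318; e^(−k_a t) = e^(−1.48×0.6040) = 0.4090.
D = 11.34 × (0.8318 − 0.4090) + 0.429 × 0.4090 = 4.795 + 0.1755 = 4.970 mg/L.

D ≈ 4.97 mg/L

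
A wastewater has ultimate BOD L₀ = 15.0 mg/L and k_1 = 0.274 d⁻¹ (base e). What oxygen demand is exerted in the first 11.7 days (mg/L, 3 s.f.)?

y ≈ 14.4 mg/L

y_t = L₀(1 − e^(−k_1 t)) = 15.0 × (1 − e^(−0.274×11.7))
= 15.0 × (1 − 0.04053) = 15.0 × 0.9595 = 14.39 mg/L.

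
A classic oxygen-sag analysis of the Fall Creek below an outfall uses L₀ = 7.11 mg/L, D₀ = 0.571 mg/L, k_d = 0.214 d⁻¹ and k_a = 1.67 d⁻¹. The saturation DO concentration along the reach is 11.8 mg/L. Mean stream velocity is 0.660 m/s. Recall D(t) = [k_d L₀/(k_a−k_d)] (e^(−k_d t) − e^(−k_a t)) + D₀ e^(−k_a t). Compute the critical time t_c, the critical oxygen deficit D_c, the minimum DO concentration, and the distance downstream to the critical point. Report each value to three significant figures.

t_c ≈ 0.868 d; D_c ≈ 0.757 mg/L; min DO ≈ 11.0 mg/L; x_c ≈ 49.5 km

With k_a/k_d = 7.804 and 1 − D₀(k_a−k_d)/(k_d L₀) = 0.4536,
t_c = ln(7.804 × 0.4536) / (1.67 − 0.214) = ln(3.540) / 1.456 = 1.264/1.456 = 0.8682 d.
L(t_c) = L₀ e^(−k_d t_c) = 7.11 × 0.8304 = 5.904 mg/L, and at the critical point k_a D_c = k_d L, so D_c = (0.214/1.67) × 5.904 = 0.7566 mg/L.
Minimum DO = C_s − D_c = 11.8 − 0.7566 = 11.04 mg/L.
x_c = v t_c = 0.660 m/s × 0.8682 d × 86400 s/d = 49510 m ≈ 49.5 km.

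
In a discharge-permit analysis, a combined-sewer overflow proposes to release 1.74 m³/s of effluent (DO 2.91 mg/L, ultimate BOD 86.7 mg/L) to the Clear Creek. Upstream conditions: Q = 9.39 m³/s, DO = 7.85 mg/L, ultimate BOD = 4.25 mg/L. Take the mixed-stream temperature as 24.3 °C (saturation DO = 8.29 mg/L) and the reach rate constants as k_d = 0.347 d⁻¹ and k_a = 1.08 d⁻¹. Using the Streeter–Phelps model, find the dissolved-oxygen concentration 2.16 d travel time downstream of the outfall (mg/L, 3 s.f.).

DO ≈ 5.13 mg/L

Mixed DO = (9.39×7.85 + 1.74×2.91)/(9.39+1.74) = 78.77/11.13 = 7.078 mg/L.
Mixed L₀ = (9.39×4.25 + 1.74×86.7)/(11.13) = 190.8/11.13 = 17.14 mg/L.
Initial deficit D₀ = C_s − DO₀ = 8.29 − 7.078 = 1.212 mg/L.
D(2.16) = [0.347×17.14/(1.08−0.347)](e^(−0.347×2.16) − e^(−1.08×2.16)) + 1.212 e^(−1.08×2.16)
= 8.114 × (0.4726 − 0.09702) + 1.212 × 0.09702 = 3.165 mg/L.
DO = 8.29 − 3.165 = 5.125 mg/L.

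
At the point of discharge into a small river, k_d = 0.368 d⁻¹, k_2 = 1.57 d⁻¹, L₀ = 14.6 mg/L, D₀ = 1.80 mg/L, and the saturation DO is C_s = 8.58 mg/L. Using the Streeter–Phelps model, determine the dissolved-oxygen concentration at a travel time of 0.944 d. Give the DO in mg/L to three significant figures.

k_d L₀/(k_2−k_d) = 0.368×14.6/(1.57−0.368) = 5.373/1.202 = 4.470 mg/L.
e^(−k_d t) = e^(−0.368×0.9440) = 0.7065; e^(−k_2 t) = e^(−1.57×0.9440) = 0.2272.
D = 4.470 × (0.7065 − 0.2272) + 1.80 × 0.2272 = 2.143 + 0.4089 = 2.552 mg/L.
DO = C_s − D = 8.58 − 2.552 = 6.028 mg/L.

DO ≈ 6.03 mg/L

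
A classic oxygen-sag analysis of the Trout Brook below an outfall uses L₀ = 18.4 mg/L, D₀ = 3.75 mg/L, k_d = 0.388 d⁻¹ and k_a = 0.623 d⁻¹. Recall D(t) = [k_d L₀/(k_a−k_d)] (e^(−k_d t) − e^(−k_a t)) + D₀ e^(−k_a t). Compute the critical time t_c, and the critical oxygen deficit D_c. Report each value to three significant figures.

At the critical point dD/dt = 0, so k_d L₀ e^(−k_d t) = k_a D. Substituting D(t) from the Streeter–Phelps equation and solving for t gives
t_c = ln[(k_a/k_d)(1 − D₀(k_a−k_d)/(k_d L₀))] / (k_a−k_d).
Here k_a−k_d = 0.2350 d⁻¹ and 1 − D₀(k_a−k_d)/(k_d L₀) = 1 − 3.75×0.2350/(0.388×18.4) = 0.8766, so
t_c = ln(1.606 × 0.8766) / 0.2350 = 0.3418 / 0.2350 = 1.454 d.
L(t_c) = L₀ e^(−k_d t_c) = 18.4 × 0.5687 = 10.46 mg/L, and at the critical point k_a D_c = k_d L, so D_c = (0.388/0.623) × 10.46 = 6.517 mg/L.

t_c ≈ 1.45 d; D_c ≈ 6.52 mg/L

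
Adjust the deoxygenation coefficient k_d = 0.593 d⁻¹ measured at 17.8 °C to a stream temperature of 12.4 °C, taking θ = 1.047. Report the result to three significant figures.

k_d ≈ 0.463 d⁻¹

k_d(T₂) = k_d(T₁) · θ^(T₂−T₁) = 0.593 × 1.047^(12.4−17.8)
= 0.593 × 1.047^-5.40 = 0.593 × 0.7803 = 0.4627 d⁻¹.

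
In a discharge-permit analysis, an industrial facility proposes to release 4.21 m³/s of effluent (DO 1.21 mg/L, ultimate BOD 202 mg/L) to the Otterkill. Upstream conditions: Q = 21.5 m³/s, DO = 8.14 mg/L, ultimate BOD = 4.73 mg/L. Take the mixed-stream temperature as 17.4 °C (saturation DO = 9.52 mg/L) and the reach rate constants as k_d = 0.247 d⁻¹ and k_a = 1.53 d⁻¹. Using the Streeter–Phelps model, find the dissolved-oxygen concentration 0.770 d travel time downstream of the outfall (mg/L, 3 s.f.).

Mixed DO = (21.5×8.14 + 4.21×1.21)/(21.5+4.21) = 180.1/25.71 = 7.005 mg/L.
Mixed L₀ = (21.5×4.73 + 4.21×202)/(25.71) = 952.1/25.71 = 37.03 mg/L.
Initial deficit D₀ = C_s − DO₀ = 9.52 − 7.005 = 2.515 mg/L.
D(0.770) = [0.247×37.03/(1.53−0.247)](e^(−0.247×0.770) − e^(−1.53×0.770)) + 2.515 e^(−1.53×0.770)
= 7.129 × (0.8268 − 0.3079) + 2.515 × 0.3079 = 4.474 mg/L.
DO = 9.52 − 4.474 = 5.046 mg/L.

DO ≈ 5.05 mg/L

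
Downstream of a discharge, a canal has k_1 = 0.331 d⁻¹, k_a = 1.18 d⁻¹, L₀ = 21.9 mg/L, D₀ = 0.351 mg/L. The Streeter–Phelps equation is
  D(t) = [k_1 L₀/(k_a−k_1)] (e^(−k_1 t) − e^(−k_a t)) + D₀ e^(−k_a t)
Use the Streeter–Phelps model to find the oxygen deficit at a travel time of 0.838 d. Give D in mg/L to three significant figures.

D ≈ 3.42 mg/L

k_1 L₀/(k_a−k_1) = 0.331×21.9/(1.18−0.331) = 7.249/0.8490 = 8.538 mg/L.
e^(−k_1 t) = e^(−0.331×0.8380) = 0.7578; e^(−k_a t) = e^(−1.18×0.8380) = 0.3720.
D = 8.538 × (0.7578 − 0.3720) + 0.351 × 0.3720 = 3.294 + 0.1306 = 3.424 mg/L.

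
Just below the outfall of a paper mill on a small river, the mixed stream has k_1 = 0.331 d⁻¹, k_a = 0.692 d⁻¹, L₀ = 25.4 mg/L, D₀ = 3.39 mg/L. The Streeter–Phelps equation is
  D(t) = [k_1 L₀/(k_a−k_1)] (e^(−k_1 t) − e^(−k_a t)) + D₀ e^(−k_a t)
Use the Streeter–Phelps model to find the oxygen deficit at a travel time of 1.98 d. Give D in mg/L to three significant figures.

D ≈ 7.04 mg/L

k_1 L₀/(k_a−k_1) = 0.331×25.4/(0.692−0.331) = 8.407/0.3610 = 23.29 mg/L.
e^(−k_1 t) = e^(−0.331×1.980) = 0.5192; e^(−k_a t) = e^(−0.692×1.980) = 0.2541.
D = 23.29 × (0.5192 − 0.2541) + 3.39 × 0.2541 = 6.176 + 0.8613 = 7.037 mg/L.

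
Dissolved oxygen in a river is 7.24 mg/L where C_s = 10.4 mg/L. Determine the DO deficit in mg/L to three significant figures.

D ≈ 3.16 mg/L

D = C_s − C = 10.4 − 7.24 = 3.16 mg/L.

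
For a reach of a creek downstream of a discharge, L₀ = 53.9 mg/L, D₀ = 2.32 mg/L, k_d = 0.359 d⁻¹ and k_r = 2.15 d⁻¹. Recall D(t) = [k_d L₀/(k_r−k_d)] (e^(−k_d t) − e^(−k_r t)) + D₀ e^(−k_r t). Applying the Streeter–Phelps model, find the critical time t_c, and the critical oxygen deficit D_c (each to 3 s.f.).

t_c = [1/(k_r−k_d)] ln[(k_r/k_d)(1 − D₀(k_r−k_d)/(k_d L₀))]
= [1/(2.15−0.359)] ln[(2.15/0.359)(1 − 2.32×1.791/(0.359×53.9))]
= (1/1.791) ln[5.989 × 0.7853] = 0.5583 × ln(4.703) = 0.5583 × 1.548 = 0.8644 d.
L(t_c) = L₀ e^(−k_d t_c) = 53.9 × 0.7332 = 39.52 mg/L, and at the critical point k_r D_c = k_d L, so D_c = (0.359/2.15) × 39.52 = 6.599 mg/L.

t_c ≈ 0.864 d; D_c ≈ 6.60 mg/L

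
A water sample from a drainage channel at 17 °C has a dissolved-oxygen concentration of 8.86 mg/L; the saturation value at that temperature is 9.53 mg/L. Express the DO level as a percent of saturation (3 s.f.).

% saturation = C/C_s × 100 = 8.86/9.53 × 100 = 93.0 %.

93.0 % saturation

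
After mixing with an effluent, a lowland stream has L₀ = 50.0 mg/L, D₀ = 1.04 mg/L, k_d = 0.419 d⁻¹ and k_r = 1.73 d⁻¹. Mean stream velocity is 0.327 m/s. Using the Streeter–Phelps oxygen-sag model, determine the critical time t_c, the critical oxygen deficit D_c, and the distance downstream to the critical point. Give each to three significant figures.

t_c ≈ 1.03 d; D_c ≈ 7.86 mg/L; x_c ≈ 29.1 km

At the critical point dD/dt = 0, so k_d L₀ e^(−k_d t) = k_r D. Substituting D(t) from the Streeter–Phelps equation and solving for t gives
t_c = ln[(k_r/k_d)(1 − D₀(k_r−k_d)/(k_d L₀))] / (k_r−k_d).
Here k_r−k_d = 1.311 d⁻¹ and 1 − D₀(k_r−k_d)/(k_d L₀) = 1 − 1.04×1.311/(0.419×50.0) = 0.9349, so
t_c = ln(4.129 × 0.9349) / 1.311 = 1.351 / 1.311 = 1.030 d.
D_c = (k_d/k_r) L₀ e^(−k_d t_c) = (0.419/1.73) × 50.0 × e^(−0.419×1.030) = 0.2422 × 50.0 × 0.6494 = 7.864 mg/L.
x_c = v t_c = 0.327 m/s × 1.030 d × 86400 s/d = 29110 m ≈ 29.1 km.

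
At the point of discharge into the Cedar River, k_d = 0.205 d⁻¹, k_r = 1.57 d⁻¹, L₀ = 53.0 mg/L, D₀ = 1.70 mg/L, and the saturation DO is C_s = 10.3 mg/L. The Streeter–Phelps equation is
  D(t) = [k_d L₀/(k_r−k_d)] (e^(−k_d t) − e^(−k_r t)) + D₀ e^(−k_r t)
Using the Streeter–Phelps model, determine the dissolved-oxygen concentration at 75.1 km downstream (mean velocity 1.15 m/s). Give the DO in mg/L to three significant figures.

DO ≈ 5.39 mg/L

Travel time t = x/v = 75.1 km / (1.15 m/s) = 75100 m / 1.15 m/s = 65300 s = 0.7558 d.
k_d L₀/(k_r−k_d) = 0.205×53.0/(1.57−0.205) = 10.87/1.365 = 7.960 mg/L.
e^(−k_d t) = e^(−0.205×0.7558) = 0.8565; e^(−k_r t) = e^(−1.57×0.7558) = 0.3052.
D = 7.960 × (0.8565 − 0.3052) + 1.70 × 0.3052 = 4.388 + 0.5189 = 4.906 mg/L.
DO = C_s − D = 10.3 − 4.906 = 5.394 mg/L.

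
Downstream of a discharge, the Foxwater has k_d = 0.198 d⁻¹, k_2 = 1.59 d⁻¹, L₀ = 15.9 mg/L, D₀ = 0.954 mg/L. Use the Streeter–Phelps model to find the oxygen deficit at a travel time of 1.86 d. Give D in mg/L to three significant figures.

D ≈ 1.50 mg/L

k_d L₀/(k_2−k_d) = 0.198×15.9/(1.59−0.198) = 3.148/1.392 = 2.262 mg/L.
e^(−k_d t) = e^(−0.198×1.860) = 0.6919; e^(−k_2 t) = e^(−1.59×1.860) = 0.05195.
D = 2.262 × (0.6919 − 0.05195) + 0.954 × 0.05195 = 1.447 + 0.04956 = 1.497 mg/L.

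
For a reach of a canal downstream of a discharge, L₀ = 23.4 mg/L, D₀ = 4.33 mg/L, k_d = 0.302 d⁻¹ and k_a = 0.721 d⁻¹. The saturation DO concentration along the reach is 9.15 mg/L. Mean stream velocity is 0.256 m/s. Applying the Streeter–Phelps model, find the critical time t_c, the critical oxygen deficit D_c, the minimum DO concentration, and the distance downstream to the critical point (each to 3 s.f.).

With k_a/k_d = 2.387 and 1 − D₀(k_a−k_d)/(k_d L₀) = 0.7433,
t_c = ln(2.387 × 0.7433) / (0.721 − 0.302) = ln(1.774) / 0.4190 = 0.5735/0.4190 = 1.369 d.
L(t_c) = L₀ e^(−k_d t_c) = 23.4 × 0.6614 = 15.48 mg/L, and at the critical point k_a D_c = k_d L, so D_c = (0.302/0.721) × 15.48 = 6.483 mg/L.
Minimum DO = C_s − D_c = 9.15 − 6.483 = 2.667 mg/L.
x_c = v t_c = 0.256 m/s × 1.369 d × 86400 s/d = 30270 m ≈ 30.3 km.

t_c ≈ 1.37 d; D_c ≈ 6.48 mg/L; min DO ≈ 2.67 mg/L; x_c ≈ 30.3 km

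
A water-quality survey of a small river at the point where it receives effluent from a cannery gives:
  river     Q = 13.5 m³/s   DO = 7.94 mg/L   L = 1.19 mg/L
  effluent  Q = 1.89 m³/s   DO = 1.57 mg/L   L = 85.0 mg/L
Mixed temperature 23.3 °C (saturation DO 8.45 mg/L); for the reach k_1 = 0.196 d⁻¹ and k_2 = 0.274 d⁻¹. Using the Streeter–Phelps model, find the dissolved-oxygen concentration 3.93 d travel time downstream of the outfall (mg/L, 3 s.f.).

DO ≈ 4.48 mg/L

Mixed DO = (13.5×7.94 + 1.89×1.57)/(13.5+1.89) = 110.2/15.39 = 7.158 mg/L.
Mixed L₀ = (13.5×1.19 + 1.89×85.0)/(15.39) = 176.7/15.39 = 11.48 mg/L.
Initial deficit D₀ = C_s − DO₀ = 8.45 − 7.158 = 1.292 mg/L.
D(3.93) = [0.196×11.48/(0.274−0.196)](e^(−0.196×3.93) − e^(−0.274×3.93)) + 1.292 e^(−0.274×3.93)
= 28.85 × (0.4629 − 0.3407) + 1.292 × 0.3407 = 3.966 mg/L.
DO = 8.45 − 3.966 = 4.484 mg/L.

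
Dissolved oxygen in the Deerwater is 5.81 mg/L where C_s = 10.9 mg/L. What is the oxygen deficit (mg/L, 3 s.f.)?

D = C_s − C = 10.9 − 5.81 = 5.09 mg/L.

D ≈ 5.09 mg/L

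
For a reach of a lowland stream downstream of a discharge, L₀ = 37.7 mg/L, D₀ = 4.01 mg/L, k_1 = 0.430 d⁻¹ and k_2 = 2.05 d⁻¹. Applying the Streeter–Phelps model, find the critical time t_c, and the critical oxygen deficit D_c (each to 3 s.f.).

With k_2/k_1 = 4.767 and 1 − D₀(k_2−k_1)/(k_1 L₀) = 0.5993,
t_c = ln(4.767 × 0.5993) / (2.05 − 0.430) = ln(2.857) / 1.620 = 1.050/1.620 = 0.6480 d.
D_c = (k_1/k_2) L₀ e^(−k_1 t_c) = (0.430/2.05) × 37.7 × e^(−0.430×0.6480) = 0.2098 × 37.7 × 0.7568 = 5.985 mg/L.

t_c ≈ 0.648 d; D_c ≈ 5.98 mg/L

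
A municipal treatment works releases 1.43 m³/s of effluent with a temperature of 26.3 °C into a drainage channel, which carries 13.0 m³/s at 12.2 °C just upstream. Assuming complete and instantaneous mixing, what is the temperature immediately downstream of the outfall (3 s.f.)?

Flow-weighted mixing: C = (Q_r C_r + Q_w C_w)/(Q_r + Q_w)
= (13.0×12.2 + 1.43×26.3)/(13.0 + 1.43) = 196.2/14.43 = 13.60 °C.

13.6 °C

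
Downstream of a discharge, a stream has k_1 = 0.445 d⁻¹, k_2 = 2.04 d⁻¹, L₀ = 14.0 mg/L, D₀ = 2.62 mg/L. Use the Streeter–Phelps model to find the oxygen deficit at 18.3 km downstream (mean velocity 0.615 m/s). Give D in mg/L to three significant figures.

D ≈ 2.71 mg/L

Travel time t = x/v = 18.3 km / (0.615 m/s) = 18300 m / 0.615 m/s = 29760 s = 0.3444 d.
k_1 L₀/(k_2−k_1) = 0.445×14.0/(2.04−0.445) = 6.230/1.595 = 3.906 mg/L.
e^(−k_1 t) = e^(−0.445×0.3444) = 0.8579; e^(−k_2 t) = e^(−2.04×0.3444) = 0.4953.
D = 3.906 × (0.8579 − 0.4953) + 2.62 × 0.4953 = 1.416 + 1.298 = 2.714 mg/L.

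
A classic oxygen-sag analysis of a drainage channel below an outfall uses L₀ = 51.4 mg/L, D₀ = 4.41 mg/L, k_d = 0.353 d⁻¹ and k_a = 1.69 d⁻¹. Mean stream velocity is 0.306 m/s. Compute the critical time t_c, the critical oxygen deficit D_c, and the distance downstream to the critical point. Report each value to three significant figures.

t_c = [1/(k_a−k_d)] ln[(k_a/k_d)(1 − D₀(k_a−k_d)/(k_d L₀))]
= [1/(1.69−0.353)] ln[(1.69/0.353)(1 − 4.41×1.337/(0.353×51.4))]
= (1/1.337) ln[4.788 × 0.6750] = 0.7479 × ln(3.232) = 0.7479 × 1.173 = 0.8774 d.
L(t_c) = L₀ e^(−k_d t_c) = 51.4 × 0.7337 = 37.71 mg/L, and at the critical point k_a D_c = k_d L, so D_c = (0.353/1.69) × 37.71 = 7.877 mg/L.
x_c = v t_c = 0.306 m/s × 0.8774 d × 86400 s/d = 23200 m ≈ 23.2 km.

t_c ≈ 0.877 d; D_c ≈ 7.88 mg/L; x_c ≈ 23.2 km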